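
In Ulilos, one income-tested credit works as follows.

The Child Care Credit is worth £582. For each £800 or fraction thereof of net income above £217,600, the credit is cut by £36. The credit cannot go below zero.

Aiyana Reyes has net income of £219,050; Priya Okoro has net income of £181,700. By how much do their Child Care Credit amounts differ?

Aiyana (£219,050): Child Care Credit: income exceeds £217,600 by £1,450, which is 2 full-or-partial £800 increments; reduction = 2 × £36 = £72, leaving £510.
Priya (£181,700): Child Care Credit: £181,700 is at or below the £217,600 threshold, so the full £582 applies.
Difference: |£510 − £582| = £72.

£72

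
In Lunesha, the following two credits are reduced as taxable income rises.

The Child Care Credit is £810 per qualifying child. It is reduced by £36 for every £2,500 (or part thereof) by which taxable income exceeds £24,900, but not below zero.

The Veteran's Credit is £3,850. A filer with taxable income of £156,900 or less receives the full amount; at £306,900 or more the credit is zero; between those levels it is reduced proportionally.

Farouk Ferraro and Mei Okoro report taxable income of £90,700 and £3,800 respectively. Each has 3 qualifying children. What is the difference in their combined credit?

£972

Farouk (£90,700): Child Care Credit: base = 3 × £810 = £2,430. income exceeds £24,900 by £65,800, which is 27 full-or-partial £2,500 increments; reduction = 27 × £36 = £972, leaving £1,458. Veteran's Credit: £90,700 is at or below the £156,900 threshold, so the full £3,850 applies. total £1,458 + £3,850 = £5,308
Mei (£3,800): Child Care Credit: base = 3 × £810 = £2,430. £3,800 is at or below the £24,900 threshold, so the full £2,430 applies. Veteran's Credit: £3,800 is at or below the £156,900 threshold, so the full £3,850 applies. total £2,430 + £3,850 = £6,280
Difference: |£5,308 − £6,280| = £972.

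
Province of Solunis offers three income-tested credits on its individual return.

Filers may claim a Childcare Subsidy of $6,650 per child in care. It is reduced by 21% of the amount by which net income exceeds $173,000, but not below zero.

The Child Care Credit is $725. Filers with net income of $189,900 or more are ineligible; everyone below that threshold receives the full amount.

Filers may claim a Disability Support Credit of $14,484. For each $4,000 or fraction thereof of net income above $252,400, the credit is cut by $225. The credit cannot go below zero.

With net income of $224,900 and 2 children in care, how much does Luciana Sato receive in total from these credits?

$16,885

Childcare Subsidy: base = 2 × $6,650 = $13,300. 21% of the $51,900 excess over $173,000 is $10,899; credit = $13,300 − $10,899 = $2,401.
Child Care Credit: $224,900 meets or exceeds the $189,900 cutoff, so the credit is $0.
Disability Support Credit: $224,900 is at or below the $252,400 threshold, so the full $14,484 applies.
Total: $2,401 + $0 + $14,484 = $16,885.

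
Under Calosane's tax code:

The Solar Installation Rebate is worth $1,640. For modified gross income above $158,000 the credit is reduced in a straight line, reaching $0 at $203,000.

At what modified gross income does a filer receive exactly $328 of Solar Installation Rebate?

$328 is 328/1,640 of the full $1,640, so 1,312/1,640 of the $45,000 range has been used: income = $158,000 + $45,000 × 1,312/1,640 = $194,000.

$194,000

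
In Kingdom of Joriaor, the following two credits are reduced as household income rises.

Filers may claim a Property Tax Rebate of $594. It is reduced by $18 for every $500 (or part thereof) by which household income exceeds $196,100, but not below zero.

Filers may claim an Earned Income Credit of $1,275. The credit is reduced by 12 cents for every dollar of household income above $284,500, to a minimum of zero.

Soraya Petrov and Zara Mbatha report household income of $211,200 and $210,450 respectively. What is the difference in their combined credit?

Soraya ($211,200): Property Tax Rebate: income exceeds $196,100 by $15,100, which is 31 full-or-partial $500 increments; reduction = 31 × $18 = $558, leaving $36. Earned Income Credit: $211,200 is at or below the $284,500 threshold, so the full $1,275 applies. total $36 + $1,275 = $1,311
Zara ($210,450): Property Tax Rebate: income exceeds $196,100 by $14,350, which is 29 full-or-partial $500 increments; reduction = 29 × $18 = $522, leaving $72. Earned Income Credit: $210,450 is at or below the $284,500 threshold, so the full $1,275 applies. total $72 + $1,275 = $1,347
Difference: |$1,311 − $1,347| = $36.

$36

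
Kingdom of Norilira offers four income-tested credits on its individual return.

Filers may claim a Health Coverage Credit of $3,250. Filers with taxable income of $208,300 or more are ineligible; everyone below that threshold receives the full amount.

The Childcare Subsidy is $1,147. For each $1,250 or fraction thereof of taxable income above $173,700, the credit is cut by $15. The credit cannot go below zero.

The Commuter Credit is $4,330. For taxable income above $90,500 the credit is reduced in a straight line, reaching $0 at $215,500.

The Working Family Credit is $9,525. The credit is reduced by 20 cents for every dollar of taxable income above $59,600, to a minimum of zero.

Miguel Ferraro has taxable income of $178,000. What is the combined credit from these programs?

Health Coverage Credit: $178,000 is below the $208,300 cutoff, so the full $3,250 applies.
Childcare Subsidy: income exceeds $173,700 by $4,300, which is 4 full-or-partial $1,250 increments; reduction = 4 × $15 = $60, leaving $1,087.
Commuter Credit: $178,000 is $87,500 into a $125,000 phase-out range, leaving 37,500/125,000 of the credit: $4,330 × 37,500/125,000 = $1,299.
Working Family Credit: 20% of the $118,400 excess over $59,600 is $23,680 ≥ base, so the credit is $0.
Total: $3,250 + $1,087 + $1,299 + $0 = $5,636.

$5,636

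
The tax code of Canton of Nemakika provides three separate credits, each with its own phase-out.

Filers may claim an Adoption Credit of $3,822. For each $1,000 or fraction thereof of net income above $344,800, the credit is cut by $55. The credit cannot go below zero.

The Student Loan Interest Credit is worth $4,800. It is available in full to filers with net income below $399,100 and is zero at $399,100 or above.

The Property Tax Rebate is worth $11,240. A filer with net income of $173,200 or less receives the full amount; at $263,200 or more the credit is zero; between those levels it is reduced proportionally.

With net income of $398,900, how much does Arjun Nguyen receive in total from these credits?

$5,597

Adoption Credit: income exceeds $344,800 by $54,100, which is 55 full-or-partial $1,000 increments; reduction = 55 × $55 = $3,025, leaving $797.
Student Loan Interest Credit: $398,900 is below the $399,100 cutoff, so the full $4,800 applies.
Property Tax Rebate: $398,900 is at or above $263,200, so the credit is $0.
Total: $797 + $4,800 + $0 = $5,597.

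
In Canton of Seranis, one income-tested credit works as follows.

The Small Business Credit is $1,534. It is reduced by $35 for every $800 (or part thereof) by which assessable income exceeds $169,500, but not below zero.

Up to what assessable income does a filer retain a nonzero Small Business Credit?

After 43 increments the reduction is 43 × $35 = $1,505, leaving $29; one more increment wipes it out. Increment 43 ends at excess 43 × $800 = $34,400, so the highest qualifying income is $169,500 + $34,400 = $203,900.

$203,900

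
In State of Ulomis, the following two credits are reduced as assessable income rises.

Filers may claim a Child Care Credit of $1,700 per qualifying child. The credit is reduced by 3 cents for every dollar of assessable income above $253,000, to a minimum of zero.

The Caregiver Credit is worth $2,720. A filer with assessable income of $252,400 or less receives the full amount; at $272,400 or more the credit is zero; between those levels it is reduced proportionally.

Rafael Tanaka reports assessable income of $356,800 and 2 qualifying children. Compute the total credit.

Child Care Credit: base = 2 × $1,700 = $3,400. 3% of the $103,800 excess over $253,000 is $3,114; credit = $3,400 − $3,114 = $286.
Caregiver Credit: $356,800 is at or above $272,400, so the credit is $0.
Total: $286 + $0 = $286.

$286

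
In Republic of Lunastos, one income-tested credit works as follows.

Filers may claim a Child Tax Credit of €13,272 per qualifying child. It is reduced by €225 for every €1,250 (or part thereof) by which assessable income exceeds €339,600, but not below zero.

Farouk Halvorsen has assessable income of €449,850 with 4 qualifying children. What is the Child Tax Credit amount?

€33,063

Child Tax Credit: base = 4 × €13,272 = €53,088. income exceeds €339,600 by €110,250, which is 89 full-or-partial €1,250 increments; reduction = 89 × €225 = €20,025, leaving €33,063.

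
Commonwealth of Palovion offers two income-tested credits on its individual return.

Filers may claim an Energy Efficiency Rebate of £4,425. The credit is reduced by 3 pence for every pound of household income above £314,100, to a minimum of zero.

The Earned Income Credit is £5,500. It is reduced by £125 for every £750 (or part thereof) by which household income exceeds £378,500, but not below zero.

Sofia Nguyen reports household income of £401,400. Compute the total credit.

Energy Efficiency Rebate: 3% of the £87,300 excess over £314,100 is £2,619; credit = £4,425 − £2,619 = £1,806.
Earned Income Credit: income exceeds £378,500 by £22,900, which is 31 full-or-partial £750 increments; reduction = 31 × £125 = £3,875, leaving £1,625.
Total: £1,806 + £1,625 = £3,431.

£3,431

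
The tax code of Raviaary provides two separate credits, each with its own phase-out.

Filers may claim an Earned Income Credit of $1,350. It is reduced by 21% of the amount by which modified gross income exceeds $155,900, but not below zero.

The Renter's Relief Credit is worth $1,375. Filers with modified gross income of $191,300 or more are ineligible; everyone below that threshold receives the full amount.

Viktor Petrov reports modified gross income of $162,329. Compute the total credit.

$1,375

Earned Income Credit: 21% of the $6,429 excess over $155,900 is $1,350.09 ≥ base, so the credit is $0.
Renter's Relief Credit: $162,329 is below the $191,300 cutoff, so the full $1,375 applies.
Total: $0 + $1,375 = $1,375.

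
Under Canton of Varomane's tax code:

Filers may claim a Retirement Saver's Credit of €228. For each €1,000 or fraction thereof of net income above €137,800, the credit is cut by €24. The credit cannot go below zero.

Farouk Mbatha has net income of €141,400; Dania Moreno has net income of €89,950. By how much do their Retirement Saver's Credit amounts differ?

€96

Farouk (€141,400): Retirement Saver's Credit: income exceeds €137,800 by €3,600, which is 4 full-or-partial €1,000 increments; reduction = 4 × €24 = €96, leaving €132.
Dania (€89,950): Retirement Saver's Credit: €89,950 is at or below the €137,800 threshold, so the full €228 applies.
Difference: |€132 − €228| = €96.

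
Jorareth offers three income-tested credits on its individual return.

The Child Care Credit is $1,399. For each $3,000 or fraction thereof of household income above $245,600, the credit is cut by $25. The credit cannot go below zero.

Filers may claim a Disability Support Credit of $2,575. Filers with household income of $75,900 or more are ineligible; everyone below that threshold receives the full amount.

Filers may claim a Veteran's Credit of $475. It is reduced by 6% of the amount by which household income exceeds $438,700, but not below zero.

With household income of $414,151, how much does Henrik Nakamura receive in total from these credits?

$475

Child Care Credit: income exceeds $245,600 by $168,551 → 57 increments × $25 = $1,425 ≥ base, so the credit is $0.
Disability Support Credit: $414,151 meets or exceeds the $75,900 cutoff, so the credit is $0.
Veteran's Credit: $414,151 is at or below the $438,700 threshold, so the full $475 applies.
Total: $0 + $0 + $475 = $475.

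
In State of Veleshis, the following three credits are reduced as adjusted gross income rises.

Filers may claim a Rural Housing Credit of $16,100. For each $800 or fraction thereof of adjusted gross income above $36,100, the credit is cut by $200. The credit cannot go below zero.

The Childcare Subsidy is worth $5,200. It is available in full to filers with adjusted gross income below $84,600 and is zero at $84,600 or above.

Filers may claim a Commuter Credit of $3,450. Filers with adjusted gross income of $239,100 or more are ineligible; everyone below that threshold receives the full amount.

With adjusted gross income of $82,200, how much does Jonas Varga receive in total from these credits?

Rural Housing Credit: income exceeds $36,100 by $46,100, which is 58 full-or-partial $800 increments; reduction = 58 × $200 = $11,600, leaving $4,500.
Childcare Subsidy: $82,200 is below the $84,600 cutoff, so the full $5,200 applies.
Commuter Credit: $82,200 is below the $239,100 cutoff, so the full $3,450 applies.
Total: $4,500 + $5,200 + $3,450 = $13,150.

$13,150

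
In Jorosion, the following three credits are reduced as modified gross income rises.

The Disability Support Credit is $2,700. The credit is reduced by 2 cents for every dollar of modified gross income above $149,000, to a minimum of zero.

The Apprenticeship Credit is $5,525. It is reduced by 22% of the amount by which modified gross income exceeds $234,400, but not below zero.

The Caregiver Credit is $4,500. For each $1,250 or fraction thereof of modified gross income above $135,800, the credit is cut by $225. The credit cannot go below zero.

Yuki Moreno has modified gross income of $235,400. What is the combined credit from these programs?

$6,277

Disability Support Credit: 2% of the $86,400 excess over $149,000 is $1,728; credit = $2,700 − $1,728 = $972.
Apprenticeship Credit: 22% of the $1,000 excess over $234,400 is $220; credit = $5,525 − $220 = $5,305.
Caregiver Credit: income exceeds $135,800 by $99,600 → 80 increments × $225 = $18,000 ≥ base, so the credit is $0.
Total: $972 + $5,305 + $0 = $6,277.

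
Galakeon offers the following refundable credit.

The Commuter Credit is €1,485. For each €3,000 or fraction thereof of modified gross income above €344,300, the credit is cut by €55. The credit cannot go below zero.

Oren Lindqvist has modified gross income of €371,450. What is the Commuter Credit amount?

€935

Commuter Credit: income exceeds €344,300 by €27,150, which is 10 full-or-partial €3,000 increments; reduction = 10 × €55 = €550, leaving €935.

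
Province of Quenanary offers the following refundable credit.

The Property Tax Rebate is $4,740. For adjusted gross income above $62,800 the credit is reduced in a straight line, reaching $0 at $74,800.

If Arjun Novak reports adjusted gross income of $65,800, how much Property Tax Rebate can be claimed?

$3,555

Property Tax Rebate: $65,800 is $3,000 into a $12,000 phase-out range, leaving 9,000/12,000 of the credit: $4,740 × 9,000/12,000 = $3,555.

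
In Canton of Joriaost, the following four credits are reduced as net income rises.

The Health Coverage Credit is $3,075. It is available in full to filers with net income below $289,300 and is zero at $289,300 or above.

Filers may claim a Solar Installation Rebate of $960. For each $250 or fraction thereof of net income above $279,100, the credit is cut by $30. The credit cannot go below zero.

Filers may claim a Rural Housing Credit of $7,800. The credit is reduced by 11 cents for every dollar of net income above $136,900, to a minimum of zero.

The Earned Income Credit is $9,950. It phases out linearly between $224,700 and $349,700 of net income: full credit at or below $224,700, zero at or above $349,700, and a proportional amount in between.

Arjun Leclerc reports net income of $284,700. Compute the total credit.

Health Coverage Credit: $284,700 is below the $289,300 cutoff, so the full $3,075 applies.
Solar Installation Rebate: income exceeds $279,100 by $5,600, which is 23 full-or-partial $250 increments; reduction = 23 × $30 = $690, leaving $270.
Rural Housing Credit: 11% of the $147,800 excess over $136,900 is $16,258 ≥ base, so the credit is $0.
Earned Income Credit: $284,700 is $60,000 into a $125,000 phase-out range, leaving 65,000/125,000 of the credit: $9,950 × 65,000/125,000 = $5,174.
Total: $3,075 + $270 + $0 + $5,174 = $8,519.

$8,519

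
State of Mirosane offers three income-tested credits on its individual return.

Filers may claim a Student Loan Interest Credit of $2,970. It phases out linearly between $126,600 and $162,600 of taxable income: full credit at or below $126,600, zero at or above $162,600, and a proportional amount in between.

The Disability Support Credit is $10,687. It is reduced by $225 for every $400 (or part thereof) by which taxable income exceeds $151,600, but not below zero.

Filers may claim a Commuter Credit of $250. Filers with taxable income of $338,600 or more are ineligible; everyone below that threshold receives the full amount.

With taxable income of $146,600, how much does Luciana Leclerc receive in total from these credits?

$12,257

Student Loan Interest Credit: $146,600 is $20,000 into a $36,000 phase-out range, leaving 16,000/36,000 of the credit: $2,970 × 16,000/36,000 = $1,320.
Disability Support Credit: $146,600 is at or below the $151,600 threshold, so the full $10,687 applies.
Commuter Credit: $146,600 is below the $338,600 cutoff, so the full $250 applies.
Total: $1,320 + $10,687 + $250 = $12,257.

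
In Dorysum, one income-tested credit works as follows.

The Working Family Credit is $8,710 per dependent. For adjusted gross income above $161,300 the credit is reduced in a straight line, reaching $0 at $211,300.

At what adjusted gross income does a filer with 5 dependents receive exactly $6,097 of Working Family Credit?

$204,300

Full credit = 5 × $8,710 = $43,550.
$6,097 is 6,097/43,550 of the full $43,550, so 37,453/43,550 of the $50,000 range has been used: income = $161,300 + $50,000 × 37,453/43,550 = $204,300.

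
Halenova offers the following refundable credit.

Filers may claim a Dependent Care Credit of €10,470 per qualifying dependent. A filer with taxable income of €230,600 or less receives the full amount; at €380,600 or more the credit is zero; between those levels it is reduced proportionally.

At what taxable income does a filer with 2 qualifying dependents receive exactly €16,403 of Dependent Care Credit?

Full credit = 2 × €10,470 = €20,940.
€16,403 is 16,403/20,940 of the full €20,940, so 4,537/20,940 of the €150,000 range has been used: income = €230,600 + €150,000 × 4,537/20,940 = €263,100.

€263,100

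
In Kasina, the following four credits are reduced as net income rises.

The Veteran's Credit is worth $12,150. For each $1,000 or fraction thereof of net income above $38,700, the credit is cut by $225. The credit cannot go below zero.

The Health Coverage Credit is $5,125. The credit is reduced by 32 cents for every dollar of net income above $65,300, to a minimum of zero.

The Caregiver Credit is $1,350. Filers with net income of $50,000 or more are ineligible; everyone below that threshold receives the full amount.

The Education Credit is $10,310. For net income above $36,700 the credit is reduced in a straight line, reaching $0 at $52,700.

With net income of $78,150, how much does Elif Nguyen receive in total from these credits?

Veteran's Credit: income exceeds $38,700 by $39,450, which is 40 full-or-partial $1,000 increments; reduction = 40 × $225 = $9,000, leaving $3,150.
Health Coverage Credit: 32% of the $12,850 excess over $65,300 is $4,112; credit = $5,125 − $4,112 = $1,013.
Caregiver Credit: $78,150 meets or exceeds the $50,000 cutoff, so the credit is $0.
Education Credit: $78,150 is at or above $52,700, so the credit is $0.
Total: $3,150 + $1,013 + $0 + $0 = $4,163.

$4,163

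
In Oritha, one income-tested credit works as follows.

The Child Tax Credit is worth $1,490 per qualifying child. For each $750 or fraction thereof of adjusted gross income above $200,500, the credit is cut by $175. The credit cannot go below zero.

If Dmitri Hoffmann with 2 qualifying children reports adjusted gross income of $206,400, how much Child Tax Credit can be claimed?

$1,580

Child Tax Credit: base = 2 × $1,490 = $2,980. income exceeds $200,500 by $5,900, which is 8 full-or-partial $750 increments; reduction = 8 × $175 = $1,400, leaving $1,580.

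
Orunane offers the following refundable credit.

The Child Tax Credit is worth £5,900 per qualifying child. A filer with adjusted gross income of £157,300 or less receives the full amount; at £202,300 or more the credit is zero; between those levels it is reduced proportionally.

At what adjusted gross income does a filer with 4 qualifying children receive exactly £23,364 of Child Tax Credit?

£157,750

Full credit = 4 × £5,900 = £23,600.
£23,364 is 23,364/23,600 of the full £23,600, so 236/23,600 of the £45,000 range has been used: income = £157,300 + £45,000 × 236/23,600 = £157,750.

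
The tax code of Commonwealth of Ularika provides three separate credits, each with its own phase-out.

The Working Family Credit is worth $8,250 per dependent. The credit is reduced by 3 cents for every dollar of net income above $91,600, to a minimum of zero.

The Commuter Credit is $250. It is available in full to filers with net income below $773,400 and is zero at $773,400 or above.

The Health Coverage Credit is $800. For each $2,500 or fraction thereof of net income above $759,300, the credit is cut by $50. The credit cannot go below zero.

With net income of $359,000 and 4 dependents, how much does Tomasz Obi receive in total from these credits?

Working Family Credit: base = 4 × $8,250 = $33,000. 3% of the $267,400 excess over $91,600 is $8,022; credit = $33,000 − $8,022 = $24,978.
Commuter Credit: $359,000 is below the $773,400 cutoff, so the full $250 applies.
Health Coverage Credit: $359,000 is at or below the $759,300 threshold, so the full $800 applies.
Total: $24,978 + $250 + $800 = $26,028.

$26,028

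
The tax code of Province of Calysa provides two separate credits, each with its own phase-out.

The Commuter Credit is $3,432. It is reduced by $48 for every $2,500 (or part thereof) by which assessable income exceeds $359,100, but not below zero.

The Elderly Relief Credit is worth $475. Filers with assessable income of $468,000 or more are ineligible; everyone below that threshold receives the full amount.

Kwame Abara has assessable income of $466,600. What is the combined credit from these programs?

$1,843

Commuter Credit: income exceeds $359,100 by $107,500, which is 43 full-or-partial $2,500 increments; reduction = 43 × $48 = $2,064, leaving $1,368.
Elderly Relief Credit: $466,600 is below the $468,000 cutoff, so the full $475 applies.
Total: $1,368 + $475 = $1,843.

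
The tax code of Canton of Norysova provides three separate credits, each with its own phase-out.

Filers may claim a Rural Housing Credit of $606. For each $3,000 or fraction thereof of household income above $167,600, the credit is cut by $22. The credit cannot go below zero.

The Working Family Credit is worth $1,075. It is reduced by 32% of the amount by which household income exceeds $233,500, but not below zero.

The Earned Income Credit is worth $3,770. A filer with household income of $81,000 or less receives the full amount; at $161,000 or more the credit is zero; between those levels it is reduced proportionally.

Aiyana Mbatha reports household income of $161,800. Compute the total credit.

$1,681

Rural Housing Credit: $161,800 is at or below the $167,600 threshold, so the full $606 applies.
Working Family Credit: $161,800 is at or below the $233,500 threshold, so the full $1,075 applies.
Earned Income Credit: $161,800 is at or above $161,000, so the credit is $0.
Total: $606 + $1,075 + $0 = $1,681.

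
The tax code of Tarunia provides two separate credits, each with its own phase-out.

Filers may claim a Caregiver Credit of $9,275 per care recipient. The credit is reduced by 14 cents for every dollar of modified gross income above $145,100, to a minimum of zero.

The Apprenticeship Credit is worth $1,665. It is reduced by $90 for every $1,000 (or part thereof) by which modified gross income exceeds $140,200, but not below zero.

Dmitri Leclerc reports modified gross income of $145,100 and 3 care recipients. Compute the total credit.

Caregiver Credit: base = 3 × $9,275 = $27,825. $145,100 is at or below the $145,100 threshold, so the full $27,825 applies.
Apprenticeship Credit: income exceeds $140,200 by $4,900, which is 5 full-or-partial $1,000 increments; reduction = 5 × $90 = $450, leaving $1,215.
Total: $27,825 + $1,215 = $29,040.

$29,040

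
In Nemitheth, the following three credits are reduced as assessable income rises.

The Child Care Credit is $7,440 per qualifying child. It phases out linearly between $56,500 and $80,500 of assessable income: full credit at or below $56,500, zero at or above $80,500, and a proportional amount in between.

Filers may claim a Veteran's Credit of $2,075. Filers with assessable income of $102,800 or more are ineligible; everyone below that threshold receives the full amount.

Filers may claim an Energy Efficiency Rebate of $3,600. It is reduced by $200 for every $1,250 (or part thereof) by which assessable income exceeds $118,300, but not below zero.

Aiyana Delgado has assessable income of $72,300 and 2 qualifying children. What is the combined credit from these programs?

$10,759

Child Care Credit: base = 2 × $7,440 = $14,880. $72,300 is $15,800 into a $24,000 phase-out range, leaving 8,200/24,000 of the credit: $14,880 × 8,200/24,000 = $5,084.
Veteran's Credit: $72,300 is below the $102,800 cutoff, so the full $2,075 applies.
Energy Efficiency Rebate: $72,300 is at or below the $118,300 threshold, so the full $3,600 applies.
Total: $5,084 + $2,075 + $3,600 = $10,759.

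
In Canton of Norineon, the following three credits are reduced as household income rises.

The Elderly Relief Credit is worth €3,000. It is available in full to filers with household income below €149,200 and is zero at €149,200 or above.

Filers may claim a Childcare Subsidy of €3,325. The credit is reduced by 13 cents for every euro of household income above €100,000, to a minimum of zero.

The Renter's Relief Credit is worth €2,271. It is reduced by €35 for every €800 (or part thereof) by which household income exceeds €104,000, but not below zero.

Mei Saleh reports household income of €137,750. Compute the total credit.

€3,766

Elderly Relief Credit: €137,750 is below the €149,200 cutoff, so the full €3,000 applies.
Childcare Subsidy: 13% of the €37,750 excess over €100,000 is €4,907.50 ≥ base, so the credit is €0.
Renter's Relief Credit: income exceeds €104,000 by €33,750, which is 43 full-or-partial €800 increments; reduction = 43 × €35 = €1,505, leaving €766.
Total: €3,000 + €0 + €766 = €3,766.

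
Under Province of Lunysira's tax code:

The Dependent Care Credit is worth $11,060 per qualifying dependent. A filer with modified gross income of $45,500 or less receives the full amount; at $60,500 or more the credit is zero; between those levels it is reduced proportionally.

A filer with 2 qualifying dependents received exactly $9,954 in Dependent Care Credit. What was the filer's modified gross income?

Full credit = 2 × $11,060 = $22,120.
$9,954 is 9,954/22,120 of the full $22,120, so 12,166/22,120 of the $15,000 range has been used: income = $45,500 + $15,000 × 12,166/22,120 = $53,750.

$53,750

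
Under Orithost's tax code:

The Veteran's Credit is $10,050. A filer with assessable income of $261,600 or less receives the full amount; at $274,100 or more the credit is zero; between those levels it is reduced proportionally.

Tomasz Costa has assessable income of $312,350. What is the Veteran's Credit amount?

$0

Veteran's Credit: $312,350 is at or above $274,100, so the credit is $0.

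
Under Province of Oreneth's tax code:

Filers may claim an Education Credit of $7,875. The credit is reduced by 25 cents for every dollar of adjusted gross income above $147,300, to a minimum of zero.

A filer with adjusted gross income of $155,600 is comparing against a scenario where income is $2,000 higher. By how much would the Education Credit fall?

$500

At $155,600 — 25% of the $8,300 excess over $147,300 is $2,075; credit = $7,875 − $2,075 = $5,800.
At $157,600 — 25% of the $10,300 excess over $147,300 is $2,575; credit = $7,875 − $2,575 = $5,300.
Lost: $5,800 − $5,300 = $500.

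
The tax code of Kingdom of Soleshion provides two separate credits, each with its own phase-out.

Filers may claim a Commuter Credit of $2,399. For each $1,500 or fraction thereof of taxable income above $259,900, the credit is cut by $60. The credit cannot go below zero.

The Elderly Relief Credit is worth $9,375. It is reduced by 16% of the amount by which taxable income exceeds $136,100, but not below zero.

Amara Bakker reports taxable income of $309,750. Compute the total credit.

$359

Commuter Credit: income exceeds $259,900 by $49,850, which is 34 full-or-partial $1,500 increments; reduction = 34 × $60 = $2,040, leaving $359.
Elderly Relief Credit: 16% of the $173,650 excess over $136,100 is $27,784 ≥ base, so the credit is $0.
Total: $359 + $0 = $359.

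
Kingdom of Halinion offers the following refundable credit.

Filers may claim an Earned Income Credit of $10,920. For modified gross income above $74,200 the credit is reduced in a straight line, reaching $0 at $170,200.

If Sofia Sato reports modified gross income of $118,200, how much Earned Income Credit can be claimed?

Earned Income Credit: $118,200 is $44,000 into a $96,000 phase-out range, leaving 52,000/96,000 of the credit: $10,920 × 52,000/96,000 = $5,915.

$5,915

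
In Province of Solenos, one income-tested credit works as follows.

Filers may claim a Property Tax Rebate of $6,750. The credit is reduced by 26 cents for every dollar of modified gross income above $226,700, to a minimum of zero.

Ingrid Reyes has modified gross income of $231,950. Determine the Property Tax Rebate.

Property Tax Rebate: 26% of the $5,250 excess over $226,700 is $1,365; credit = $6,750 − $1,365 = $5,385.

$5,385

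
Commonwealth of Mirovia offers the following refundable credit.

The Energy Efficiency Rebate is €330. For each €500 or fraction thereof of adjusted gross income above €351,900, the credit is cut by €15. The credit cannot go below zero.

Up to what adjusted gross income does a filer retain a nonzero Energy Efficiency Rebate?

After 21 increments the reduction is 21 × €15 = €315, leaving €15; one more increment wipes it out. Increment 21 ends at excess 21 × €500 = €10,500, so the highest qualifying income is €351,900 + €10,500 = €362,400.

€362,400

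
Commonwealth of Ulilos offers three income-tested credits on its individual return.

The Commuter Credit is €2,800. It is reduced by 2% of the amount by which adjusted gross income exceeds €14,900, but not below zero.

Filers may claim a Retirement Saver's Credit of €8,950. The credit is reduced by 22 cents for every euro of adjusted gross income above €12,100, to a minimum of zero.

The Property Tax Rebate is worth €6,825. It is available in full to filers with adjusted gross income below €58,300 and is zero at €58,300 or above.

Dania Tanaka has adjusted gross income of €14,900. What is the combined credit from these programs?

Commuter Credit: €14,900 is at or below the €14,900 threshold, so the full €2,800 applies.
Retirement Saver's Credit: 22% of the €2,800 excess over €12,100 is €616; credit = €8,950 − €616 = €8,334.
Property Tax Rebate: €14,900 is below the €58,300 cutoff, so the full €6,825 applies.
Total: €2,800 + €8,334 + €6,825 = €17,959.

€17,959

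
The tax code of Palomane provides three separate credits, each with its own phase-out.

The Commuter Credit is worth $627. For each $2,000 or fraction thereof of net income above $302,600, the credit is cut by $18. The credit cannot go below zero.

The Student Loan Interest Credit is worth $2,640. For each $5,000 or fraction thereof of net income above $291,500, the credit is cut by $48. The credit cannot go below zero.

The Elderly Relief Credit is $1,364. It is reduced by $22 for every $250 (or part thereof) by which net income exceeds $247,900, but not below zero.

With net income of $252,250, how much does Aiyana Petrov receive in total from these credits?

Commuter Credit: $252,250 is at or below the $302,600 threshold, so the full $627 applies.
Student Loan Interest Credit: $252,250 is at or below the $291,500 threshold, so the full $2,640 applies.
Elderly Relief Credit: income exceeds $247,900 by $4,350, which is 18 full-or-partial $250 increments; reduction = 18 × $22 = $396, leaving $968.
Total: $627 + $2,640 + $968 = $4,235.

$4,235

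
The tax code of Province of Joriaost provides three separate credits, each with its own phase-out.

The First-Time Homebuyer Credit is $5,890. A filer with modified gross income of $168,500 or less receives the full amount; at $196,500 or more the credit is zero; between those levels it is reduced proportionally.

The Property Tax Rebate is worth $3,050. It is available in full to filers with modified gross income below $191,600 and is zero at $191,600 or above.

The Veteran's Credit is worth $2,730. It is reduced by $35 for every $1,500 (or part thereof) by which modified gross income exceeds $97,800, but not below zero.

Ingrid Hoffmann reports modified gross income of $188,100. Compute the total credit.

$5,412

First-Time Homebuyer Credit: $188,100 is $19,600 into a $28,000 phase-out range, leaving 8,400/28,000 of the credit: $5,890 × 8,400/28,000 = $1,767.
Property Tax Rebate: $188,100 is below the $191,600 cutoff, so the full $3,050 applies.
Veteran's Credit: income exceeds $97,800 by $90,300, which is 61 full-or-partial $1,500 increments; reduction = 61 × $35 = $2,135, leaving $595.
Total: $1,767 + $3,050 + $595 = $5,412.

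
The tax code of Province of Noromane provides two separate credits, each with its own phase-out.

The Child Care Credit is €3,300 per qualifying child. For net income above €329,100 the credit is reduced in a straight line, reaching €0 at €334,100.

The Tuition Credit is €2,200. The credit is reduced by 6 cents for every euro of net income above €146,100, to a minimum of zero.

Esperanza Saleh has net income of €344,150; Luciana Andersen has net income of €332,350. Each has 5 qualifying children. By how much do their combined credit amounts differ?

Esperanza (€344,150): Child Care Credit: base = 5 × €3,300 = €16,500. €344,150 is at or above €334,100, so the credit is €0. Tuition Credit: 6% of the €198,050 excess over €146,100 is €11,883 ≥ base, so the credit is €0. total €0 + €0 = €0
Luciana (€332,350): Child Care Credit: base = 5 × €3,300 = €16,500. €332,350 is €3,250 into a €5,000 phase-out range, leaving 1,750/5,000 of the credit: €16,500 × 1,750/5,000 = €5,775. Tuition Credit: 6% of the €186,250 excess over €146,100 is €11,175 ≥ base, so the credit is €0. total €5,775 + €0 = €5,775
Difference: |€0 − €5,775| = €5,775.

€5,775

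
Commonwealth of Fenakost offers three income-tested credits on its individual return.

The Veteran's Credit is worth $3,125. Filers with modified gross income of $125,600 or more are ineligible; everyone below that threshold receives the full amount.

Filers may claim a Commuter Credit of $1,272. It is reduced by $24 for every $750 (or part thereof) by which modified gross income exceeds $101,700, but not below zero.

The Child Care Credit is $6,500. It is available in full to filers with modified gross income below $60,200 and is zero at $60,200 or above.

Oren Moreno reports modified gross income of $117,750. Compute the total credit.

Veteran's Credit: $117,750 is below the $125,600 cutoff, so the full $3,125 applies.
Commuter Credit: income exceeds $101,700 by $16,050, which is 22 full-or-partial $750 increments; reduction = 22 × $24 = $528, leaving $744.
Child Care Credit: $117,750 meets or exceeds the $60,200 cutoff, so the credit is $0.
Total: $3,125 + $744 + $0 = $3,869.

$3,869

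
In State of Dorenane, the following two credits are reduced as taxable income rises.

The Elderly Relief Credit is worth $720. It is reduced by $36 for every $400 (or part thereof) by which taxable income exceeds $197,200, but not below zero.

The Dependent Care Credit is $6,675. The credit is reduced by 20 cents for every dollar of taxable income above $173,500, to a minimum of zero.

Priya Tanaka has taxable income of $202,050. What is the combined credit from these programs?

$1,217

Elderly Relief Credit: income exceeds $197,200 by $4,850, which is 13 full-or-partial $400 increments; reduction = 13 × $36 = $468, leaving $252.
Dependent Care Credit: 20% of the $28,550 excess over $173,500 is $5,710; credit = $6,675 − $5,710 = $965.
Total: $252 + $965 = $1,217.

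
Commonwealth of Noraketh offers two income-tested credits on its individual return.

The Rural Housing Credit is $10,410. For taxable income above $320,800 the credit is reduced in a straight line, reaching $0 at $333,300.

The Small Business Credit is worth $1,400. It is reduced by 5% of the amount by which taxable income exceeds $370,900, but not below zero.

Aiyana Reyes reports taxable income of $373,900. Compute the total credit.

$1,250

Rural Housing Credit: $373,900 is at or above $333,300, so the credit is $0.
Small Business Credit: 5% of the $3,000 excess over $370,900 is $150; credit = $1,400 − $150 = $1,250.
Total: $0 + $1,250 = $1,250.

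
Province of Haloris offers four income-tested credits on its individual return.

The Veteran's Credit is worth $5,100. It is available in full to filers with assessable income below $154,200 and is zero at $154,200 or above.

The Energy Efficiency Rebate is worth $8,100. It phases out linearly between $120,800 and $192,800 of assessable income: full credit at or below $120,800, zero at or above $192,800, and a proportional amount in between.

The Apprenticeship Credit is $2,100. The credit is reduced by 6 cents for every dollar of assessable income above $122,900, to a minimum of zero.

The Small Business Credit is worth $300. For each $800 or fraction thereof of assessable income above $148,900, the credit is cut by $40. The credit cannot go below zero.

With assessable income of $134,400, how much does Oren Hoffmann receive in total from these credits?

Veteran's Credit: $134,400 is below the $154,200 cutoff, so the full $5,100 applies.
Energy Efficiency Rebate: $134,400 is $13,600 into a $72,000 phase-out range, leaving 58,400/72,000 of the credit: $8,100 × 58,400/72,000 = $6,570.
Apprenticeship Credit: 6% of the $11,500 excess over $122,900 is $690; credit = $2,100 − $690 = $1,410.
Small Business Credit: $134,400 is at or below the $148,900 threshold, so the full $300 applies.
Total: $5,100 + $6,570 + $1,410 + $300 = $13,380.

$13,380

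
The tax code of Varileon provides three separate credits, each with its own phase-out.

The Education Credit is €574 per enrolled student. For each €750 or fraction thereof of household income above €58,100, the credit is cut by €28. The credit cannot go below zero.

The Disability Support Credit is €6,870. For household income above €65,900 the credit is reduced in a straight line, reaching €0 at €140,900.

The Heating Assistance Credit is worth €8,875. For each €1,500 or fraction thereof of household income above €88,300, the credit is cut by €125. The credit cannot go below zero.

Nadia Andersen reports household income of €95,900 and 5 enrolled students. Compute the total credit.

€13,689

Education Credit: base = 5 × €574 = €2,870. income exceeds €58,100 by €37,800, which is 51 full-or-partial €750 increments; reduction = 51 × €28 = €1,428, leaving €1,442.
Disability Support Credit: €95,900 is €30,000 into a €75,000 phase-out range, leaving 45,000/75,000 of the credit: €6,870 × 45,000/75,000 = €4,122.
Heating Assistance Credit: income exceeds €88,300 by €7,600, which is 6 full-or-partial €1,500 increments; reduction = 6 × €125 = €750, leaving €8,125.
Total: €1,442 + €4,122 + €8,125 = €13,689.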